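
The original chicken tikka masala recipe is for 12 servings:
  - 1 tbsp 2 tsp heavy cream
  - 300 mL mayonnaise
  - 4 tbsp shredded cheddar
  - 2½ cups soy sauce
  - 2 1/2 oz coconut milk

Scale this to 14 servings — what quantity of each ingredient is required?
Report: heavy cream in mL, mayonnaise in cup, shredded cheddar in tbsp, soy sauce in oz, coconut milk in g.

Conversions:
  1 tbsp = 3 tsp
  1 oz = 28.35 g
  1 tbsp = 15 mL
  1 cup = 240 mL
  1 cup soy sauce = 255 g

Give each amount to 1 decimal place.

Scaling factor: 14/12 = 7/6.
heavy cream: (1 tbsp + 2 tsp = 5/3 tbsp) × 7/6 × 15 mL/tbsp ≈ 29.2 mL
mayonnaise: 300 mL × 7/6 ÷ 240 mL/cup ≈ 1.5 cup
shredded cheddar: 4 tbsp × 7/6 ≈ 4.7 tbsp
soy sauce: 2.5 cup × 7/6 × 255 g/cup ÷ 28.35 g/oz ≈ 26.2 oz
coconut milk: 2.5 oz × 7/6 × 28.35 g/oz ≈ 82.7 g

heavy cream: 29.2 mL; mayonnaise: 1.5 cup; shredded cheddar: 4.7 tbsp; soy sauce: 26.2 oz; coconut milk: 82.7 g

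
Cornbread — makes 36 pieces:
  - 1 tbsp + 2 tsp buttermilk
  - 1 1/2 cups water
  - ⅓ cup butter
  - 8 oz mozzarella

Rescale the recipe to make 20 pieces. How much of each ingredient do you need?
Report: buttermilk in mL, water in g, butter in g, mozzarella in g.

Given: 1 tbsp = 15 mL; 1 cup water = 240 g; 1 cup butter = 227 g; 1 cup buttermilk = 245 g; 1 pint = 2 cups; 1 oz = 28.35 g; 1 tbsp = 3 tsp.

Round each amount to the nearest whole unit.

buttermilk: 14 mL; water: 200 g; butter: 42 g; mozzarella: 126 g

Scaling factor: 20/36 = 5/9.
buttermilk: (1 tbsp + 2 tsp = 5/3 tbsp) × 5/9 × 15 mL/tbsp ≈ 14 mL
water: 1.5 cup × 5/9 × 240 g/cup = 200 g
butter: 1/3 cup × 5/9 × 227 g/cup ≈ 42 g
mozzarella: 8 oz × 5/9 × 28.35 g/oz = 126 g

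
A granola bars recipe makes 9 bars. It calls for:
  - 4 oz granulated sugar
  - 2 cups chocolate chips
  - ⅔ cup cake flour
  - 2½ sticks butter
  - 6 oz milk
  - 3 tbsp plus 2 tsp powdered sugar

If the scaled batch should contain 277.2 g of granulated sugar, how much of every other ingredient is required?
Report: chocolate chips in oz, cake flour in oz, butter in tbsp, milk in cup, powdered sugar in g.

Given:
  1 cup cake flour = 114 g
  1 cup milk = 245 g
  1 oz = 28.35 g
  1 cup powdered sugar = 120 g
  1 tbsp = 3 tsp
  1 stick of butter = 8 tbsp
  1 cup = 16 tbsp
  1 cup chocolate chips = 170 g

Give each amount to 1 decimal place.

chocolate chips: 29.3 oz; cake flour: 6.6 oz; butter: 48.9 tbsp; milk: 1.7 cup; powdered sugar: 67.2 g

The original recipe has 113.4 g of granulated sugar, so the scaling factor is 277.2 ÷ 113.4 = 22/9.
chocolate chips: 2 cup × 22/9 × 170 g/cup ÷ 28.35 g/oz ≈ 29.3 oz
cake flour: 2/3 cup × 22/9 × 114 g/cup ÷ 28.35 g/oz ≈ 6.6 oz
butter: 2.5 stick × 22/9 × 8 tbsp/stick ≈ 48.9 tbsp
milk: 6 oz × 22/9 × 28.35 g/oz ÷ 245 g/cup ≈ 1.7 cup
powdered sugar: (3 tbsp + 2 tsp = 11/3 tbsp) × 22/9 ÷ 16 tbsp/cup × 120 g/cup ≈ 67.2 g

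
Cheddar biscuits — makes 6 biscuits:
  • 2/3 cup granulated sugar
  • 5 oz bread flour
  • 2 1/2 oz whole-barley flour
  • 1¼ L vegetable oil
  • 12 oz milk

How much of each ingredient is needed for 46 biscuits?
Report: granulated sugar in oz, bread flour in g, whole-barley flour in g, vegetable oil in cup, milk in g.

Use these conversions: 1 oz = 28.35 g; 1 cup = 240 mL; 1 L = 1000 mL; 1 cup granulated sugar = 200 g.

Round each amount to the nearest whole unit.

granulated sugar: 36 oz; bread flour: 1087 g; whole-barley flour: 543 g; vegetable oil: 40 cup; milk: 2608 g

Scaling factor: 46/6 = 23/3.
granulated sugar: 2/3 cup × 23/3 × 200 g/cup ÷ 28.35 g/oz ≈ 36 oz
bread flour: 5 oz × 23/3 × 28.35 g/oz ≈ 1087 g
whole-barley flour: 2.5 oz × 23/3 × 28.35 g/oz ≈ 543 g
vegetable oil: 1.25 L × 23/3 × 1000 mL/L ÷ 240 mL/cup ≈ 40 cup
milk: 12 oz × 23/3 × 28.35 g/oz ≈ 2608 g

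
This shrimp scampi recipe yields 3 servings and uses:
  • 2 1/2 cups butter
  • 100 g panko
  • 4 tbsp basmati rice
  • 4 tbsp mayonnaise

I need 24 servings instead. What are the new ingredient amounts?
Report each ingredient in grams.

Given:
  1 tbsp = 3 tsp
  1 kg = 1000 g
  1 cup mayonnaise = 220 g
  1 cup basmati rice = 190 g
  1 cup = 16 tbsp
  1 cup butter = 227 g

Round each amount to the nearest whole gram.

butter: 4540 g; panko: 800 g; basmati rice: 380 g; mayonnaise: 440 g

Scaling factor: 24/3 = 8.
butter: 2.5 cup × 8 × 227 g/cup = 4540 g
panko: 100 g × 8 = 800 g
basmati rice: 4 tbsp × 8 ÷ 16 tbsp/cup × 190 g/cup = 380 g
mayonnaise: 4 tbsp × 8 ÷ 16 tbsp/cup × 220 g/cup = 440 g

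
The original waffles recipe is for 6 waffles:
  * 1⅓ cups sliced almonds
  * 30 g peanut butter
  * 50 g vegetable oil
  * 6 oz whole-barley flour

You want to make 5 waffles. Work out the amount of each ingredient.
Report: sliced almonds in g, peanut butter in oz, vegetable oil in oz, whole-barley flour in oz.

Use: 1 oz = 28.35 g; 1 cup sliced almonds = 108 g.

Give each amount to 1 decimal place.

Scaling factor: 5/6.
sliced almonds: 4/3 cup × 5/6 × 108 g/cup = 120.0 g
peanut butter: 30 g × 5/6 ÷ 28.35 g/oz ≈ 0.9 oz
vegetable oil: 50 g × 5/6 ÷ 28.35 g/oz ≈ 1.5 oz
whole-barley flour: 6 oz × 5/6 = 5.0 oz

sliced almonds: 120.0 g; peanut butter: 0.9 oz; vegetable oil: 1.5 oz; whole-barley flour: 5.0 oz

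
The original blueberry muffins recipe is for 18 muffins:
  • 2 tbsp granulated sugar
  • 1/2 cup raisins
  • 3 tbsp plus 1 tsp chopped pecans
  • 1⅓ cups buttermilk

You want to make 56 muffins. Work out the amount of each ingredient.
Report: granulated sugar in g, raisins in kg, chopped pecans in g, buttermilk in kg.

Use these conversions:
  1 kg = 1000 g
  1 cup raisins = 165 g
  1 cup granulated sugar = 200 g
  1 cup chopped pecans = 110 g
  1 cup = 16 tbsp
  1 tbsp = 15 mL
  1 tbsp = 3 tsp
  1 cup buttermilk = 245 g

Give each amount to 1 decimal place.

granulated sugar: 77.8 g; raisins: 0.3 kg; chopped pecans: 71.3 g; buttermilk: 1.0 kg

Scaling factor: 56/18 = 28/9.
granulated sugar: 2 tbsp × 28/9 ÷ 16 tbsp/cup × 200 g/cup ≈ 77.8 g
raisins: 0.5 cup × 28/9 × 165 g/cup ÷ 1000 g/kg ≈ 0.3 kg
chopped pecans: (3 tbsp + 1 tsp = 10/3 tbsp) × 28/9 ÷ 16 tbsp/cup × 110 g/cup ≈ 71.3 g
buttermilk: 4/3 cup × 28/9 × 245 g/cup ÷ 1000 g/kg ≈ 1.0 kg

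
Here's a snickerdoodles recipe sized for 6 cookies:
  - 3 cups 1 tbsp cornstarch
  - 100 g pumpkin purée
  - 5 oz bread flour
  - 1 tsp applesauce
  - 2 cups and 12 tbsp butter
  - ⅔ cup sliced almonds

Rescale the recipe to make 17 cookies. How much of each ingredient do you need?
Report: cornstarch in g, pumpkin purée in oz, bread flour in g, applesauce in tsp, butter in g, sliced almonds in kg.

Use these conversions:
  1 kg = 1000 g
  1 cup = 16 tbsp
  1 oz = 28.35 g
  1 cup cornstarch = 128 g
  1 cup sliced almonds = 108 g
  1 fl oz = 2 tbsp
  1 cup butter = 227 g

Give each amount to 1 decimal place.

cornstarch: 1110.7 g; pumpkin purée: 10.0 oz; bread flour: 401.6 g; applesauce: 2.8 tsp; butter: 1768.7 g; sliced almonds: 0.2 kg

Scaling factor: 17/6.
cornstarch: (3 cup + 1 tbsp = 3.0625 cup) × 17/6 × 128 g/cup ≈ 1110.7 g
pumpkin purée: 100 g × 17/6 ÷ 28.35 g/oz ≈ 10.0 oz
bread flour: 5 oz × 17/6 × 28.35 g/oz ≈ 401.6 g
applesauce: 1 tsp × 17/6 ≈ 2.8 tsp
butter: (2 cup + 12 tbsp = 2.75 cup) × 17/6 × 227 g/cup ≈ 1768.7 g
sliced almonds: 2/3 cup × 17/6 × 108 g/cup ÷ 1000 g/kg ≈ 0.2 kg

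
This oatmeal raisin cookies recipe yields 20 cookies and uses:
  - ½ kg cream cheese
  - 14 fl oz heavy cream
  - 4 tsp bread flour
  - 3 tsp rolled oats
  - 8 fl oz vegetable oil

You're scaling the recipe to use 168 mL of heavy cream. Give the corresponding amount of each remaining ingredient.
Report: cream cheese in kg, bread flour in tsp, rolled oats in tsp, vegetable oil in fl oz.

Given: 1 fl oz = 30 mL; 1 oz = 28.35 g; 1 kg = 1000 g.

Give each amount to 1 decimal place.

The original recipe has 420 mL of heavy cream, so the scaling factor is 168 ÷ 420 = 2/5 = 0.4.
cream cheese: 0.5 kg × 2/5 = 0.2 kg
bread flour: 4 tsp × 2/5 = 1.6 tsp
rolled oats: 3 tsp × 2/5 = 1.2 tsp
vegetable oil: 8 fl oz × 2/5 = 3.2 fl oz

cream cheese: 0.2 kg; bread flour: 1.6 tsp; rolled oats: 1.2 tsp; vegetable oil: 3.2 fl oz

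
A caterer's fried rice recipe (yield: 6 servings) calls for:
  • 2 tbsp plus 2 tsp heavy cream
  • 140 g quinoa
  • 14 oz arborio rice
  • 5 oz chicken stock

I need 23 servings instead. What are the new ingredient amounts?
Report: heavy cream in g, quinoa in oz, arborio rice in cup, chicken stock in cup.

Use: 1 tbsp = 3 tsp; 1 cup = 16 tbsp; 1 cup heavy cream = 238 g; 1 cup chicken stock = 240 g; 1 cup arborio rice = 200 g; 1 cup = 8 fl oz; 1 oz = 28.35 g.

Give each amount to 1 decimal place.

Scaling factor: 23/6.
heavy cream: (2 tbsp + 2 tsp = 8/3 tbsp) × 23/6 ÷ 16 tbsp/cup × 238 g/cup ≈ 152.1 g
quinoa: 140 g × 23/6 ÷ 28.35 g/oz ≈ 18.9 oz
arborio rice: 14 oz × 23/6 × 28.35 g/oz ÷ 200 g/cup ≈ 7.6 cup
chicken stock: 5 oz × 23/6 × 28.35 g/oz ÷ 240 g/cup ≈ 2.3 cup

heavy cream: 152.1 g; quinoa: 18.9 oz; arborio rice: 7.6 cup; chicken stock: 2.3 cup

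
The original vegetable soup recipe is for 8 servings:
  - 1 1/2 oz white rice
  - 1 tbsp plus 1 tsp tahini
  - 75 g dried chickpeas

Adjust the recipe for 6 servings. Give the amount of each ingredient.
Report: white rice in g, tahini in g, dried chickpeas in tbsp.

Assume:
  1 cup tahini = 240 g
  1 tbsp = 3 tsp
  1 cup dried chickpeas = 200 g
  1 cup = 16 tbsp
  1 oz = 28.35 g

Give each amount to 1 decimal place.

white rice: 31.9 g; tahini: 15.0 g; dried chickpeas: 4.5 tbsp

Scaling factor: 6/8 = 3/4 = 0.75.
white rice: 1.5 oz × 3/4 × 28.35 g/oz ≈ 31.9 g
tahini: (1 tbsp + 1 tsp = 4/3 tbsp) × 3/4 ÷ 16 tbsp/cup × 240 g/cup = 15.0 g
dried chickpeas: 75 g × 3/4 ÷ 200 g/cup × 16 tbsp/cup = 4.5 tbsp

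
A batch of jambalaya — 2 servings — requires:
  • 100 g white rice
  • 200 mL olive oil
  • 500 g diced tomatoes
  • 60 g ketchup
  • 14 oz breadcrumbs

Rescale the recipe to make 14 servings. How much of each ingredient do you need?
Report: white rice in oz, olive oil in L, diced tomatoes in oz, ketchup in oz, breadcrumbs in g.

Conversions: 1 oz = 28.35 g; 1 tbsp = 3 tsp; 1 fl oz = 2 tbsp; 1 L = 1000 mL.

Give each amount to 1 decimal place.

Scaling factor: 14/2 = 7.
white rice: 100 g × 7 ÷ 28.35 g/oz ≈ 24.7 oz
olive oil: 200 mL × 7 ÷ 1000 mL/L = 1.4 L
diced tomatoes: 500 g × 7 ÷ 28.35 g/oz ≈ 123.5 oz
ketchup: 60 g × 7 ÷ 28.35 g/oz ≈ 14.8 oz
breadcrumbs: 14 oz × 7 × 28.35 g/oz = 2778.3 g

white rice: 24.7 oz; olive oil: 1.4 L; diced tomatoes: 123.5 oz; ketchup: 14.8 oz; breadcrumbs: 2778.3 g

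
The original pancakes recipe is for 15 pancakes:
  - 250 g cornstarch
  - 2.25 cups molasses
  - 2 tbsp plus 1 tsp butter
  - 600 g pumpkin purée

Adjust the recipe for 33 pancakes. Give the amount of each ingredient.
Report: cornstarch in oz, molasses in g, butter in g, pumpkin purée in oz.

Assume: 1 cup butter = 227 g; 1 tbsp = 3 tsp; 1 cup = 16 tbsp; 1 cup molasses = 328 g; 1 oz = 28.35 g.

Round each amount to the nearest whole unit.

cornstarch: 19 oz; molasses: 1624 g; butter: 73 g; pumpkin purée: 47 oz

Scaling factor: 33/15 = 11/5 = 2.2.
cornstarch: 250 g × 11/5 ÷ 28.35 g/oz ≈ 19 oz
molasses: 2.25 cup × 11/5 × 328 g/cup ≈ 1624 g
butter: (2 tbsp + 1 tsp = 7/3 tbsp) × 11/5 ÷ 16 tbsp/cup × 227 g/cup ≈ 73 g
pumpkin purée: 600 g × 11/5 ÷ 28.35 g/oz ≈ 47 oz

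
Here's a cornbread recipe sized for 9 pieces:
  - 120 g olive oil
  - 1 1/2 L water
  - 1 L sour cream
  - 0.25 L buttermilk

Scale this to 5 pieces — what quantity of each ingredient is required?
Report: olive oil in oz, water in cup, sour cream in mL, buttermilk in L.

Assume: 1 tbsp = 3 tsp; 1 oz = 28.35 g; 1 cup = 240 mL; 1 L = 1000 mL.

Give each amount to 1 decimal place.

Scaling factor: 5/9.
olive oil: 120 g × 5/9 ÷ 28.35 g/oz ≈ 2.4 oz
water: 1.5 L × 5/9 × 1000 mL/L ÷ 240 mL/cup ≈ 3.5 cup
sour cream: 1 L × 5/9 × 1000 mL/L ≈ 555.6 mL
buttermilk: 0.25 L × 5/9 ≈ 0.1 L

olive oil: 2.4 oz; water: 3.5 cup; sour cream: 555.6 mL; buttermilk: 0.1 L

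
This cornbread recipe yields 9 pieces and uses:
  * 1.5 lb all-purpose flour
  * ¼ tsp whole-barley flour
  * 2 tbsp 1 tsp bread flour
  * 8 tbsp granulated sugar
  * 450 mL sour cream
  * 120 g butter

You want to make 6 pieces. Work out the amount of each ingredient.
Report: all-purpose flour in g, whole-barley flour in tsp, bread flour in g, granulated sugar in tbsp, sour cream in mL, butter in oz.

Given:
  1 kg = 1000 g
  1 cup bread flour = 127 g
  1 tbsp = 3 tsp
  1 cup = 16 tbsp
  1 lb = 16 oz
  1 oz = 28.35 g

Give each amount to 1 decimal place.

all-purpose flour: 453.6 g; whole-barley flour: 0.2 tsp; bread flour: 12.3 g; granulated sugar: 5.3 tbsp; sour cream: 300.0 mL; butter: 2.8 oz

Scaling factor: 6/9 = 2/3.
all-purpose flour: 1.5 lb × 2/3 × 16 oz/lb × 28.35 g/oz = 453.6 g
whole-barley flour: 0.25 tsp × 2/3 ≈ 0.2 tsp
bread flour: (2 tbsp + 1 tsp = 7/3 tbsp) × 2/3 ÷ 16 tbsp/cup × 127 g/cup ≈ 12.3 g
granulated sugar: 8 tbsp × 2/3 ≈ 5.3 tbsp
sour cream: 450 mL × 2/3 = 300.0 mL
butter: 120 g × 2/3 ÷ 28.35 g/oz ≈ 2.8 oz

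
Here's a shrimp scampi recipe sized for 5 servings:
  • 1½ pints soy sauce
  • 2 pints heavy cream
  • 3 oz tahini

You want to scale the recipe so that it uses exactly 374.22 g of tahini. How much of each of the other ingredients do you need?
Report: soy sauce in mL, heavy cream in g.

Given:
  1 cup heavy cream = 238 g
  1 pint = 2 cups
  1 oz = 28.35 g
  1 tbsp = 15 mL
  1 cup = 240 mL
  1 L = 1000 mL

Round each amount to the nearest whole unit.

soy sauce: 3168 mL; heavy cream: 4189 g

The original recipe has 85.05 g of tahini, so the scaling factor is 374.22 ÷ 85.05 = 22/5 = 4.4.
soy sauce: 1.5 pint × 22/5 × 2 cup/pint × 240 mL/cup = 3168 mL
heavy cream: 2 pint × 22/5 × 2 cup/pint × 238 g/cup ≈ 4189 g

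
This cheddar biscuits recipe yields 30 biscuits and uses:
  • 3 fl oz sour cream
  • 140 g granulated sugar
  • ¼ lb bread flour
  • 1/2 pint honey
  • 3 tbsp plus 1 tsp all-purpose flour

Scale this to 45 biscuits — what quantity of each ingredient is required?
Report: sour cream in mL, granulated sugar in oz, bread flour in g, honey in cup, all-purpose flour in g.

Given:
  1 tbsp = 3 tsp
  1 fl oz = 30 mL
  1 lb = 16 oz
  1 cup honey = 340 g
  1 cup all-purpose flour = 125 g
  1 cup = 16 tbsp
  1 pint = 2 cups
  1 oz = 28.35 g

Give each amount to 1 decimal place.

sour cream: 135.0 mL; granulated sugar: 7.4 oz; bread flour: 170.1 g; honey: 1.5 cup; all-purpose flour: 39.1 g

Scaling factor: 45/30 = 3/2 = 1.5.
sour cream: 3 fl oz × 3/2 × 30 mL/fl oz = 135.0 mL
granulated sugar: 140 g × 3/2 ÷ 28.35 g/oz ≈ 7.4 oz
bread flour: 0.25 lb × 3/2 × 16 oz/lb × 28.35 g/oz = 170.1 g
honey: 0.5 pint × 3/2 × 2 cup/pint = 1.5 cup
all-purpose flour: (3 tbsp + 1 tsp = 10/3 tbsp) × 3/2 ÷ 16 tbsp/cup × 125 g/cup ≈ 39.1 g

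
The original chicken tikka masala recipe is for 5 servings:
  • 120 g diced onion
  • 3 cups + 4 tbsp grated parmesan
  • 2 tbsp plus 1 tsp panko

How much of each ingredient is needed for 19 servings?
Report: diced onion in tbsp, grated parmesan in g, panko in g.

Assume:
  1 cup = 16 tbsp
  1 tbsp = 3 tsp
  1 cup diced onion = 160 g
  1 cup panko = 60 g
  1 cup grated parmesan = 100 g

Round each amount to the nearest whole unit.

diced onion: 46 tbsp; grated parmesan: 1235 g; panko: 33 g

Scaling factor: 19/5 = 3.8.
diced onion: 120 g × 19/5 ÷ 160 g/cup × 16 tbsp/cup ≈ 46 tbsp
grated parmesan: (3 cup + 4 tbsp = 3.25 cup) × 19/5 × 100 g/cup = 1235 g
panko: (2 tbsp + 1 tsp = 7/3 tbsp) × 19/5 ÷ 16 tbsp/cup × 60 g/cup ≈ 33 g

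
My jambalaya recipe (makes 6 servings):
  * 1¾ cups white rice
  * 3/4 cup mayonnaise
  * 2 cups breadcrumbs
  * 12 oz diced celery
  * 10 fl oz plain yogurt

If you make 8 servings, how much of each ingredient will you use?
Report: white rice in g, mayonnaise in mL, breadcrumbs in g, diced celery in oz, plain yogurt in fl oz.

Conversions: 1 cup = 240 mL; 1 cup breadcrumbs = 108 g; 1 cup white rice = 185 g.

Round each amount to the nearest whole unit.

white rice: 432 g; mayonnaise: 240 mL; breadcrumbs: 288 g; diced celery: 16 oz; plain yogurt: 13 fl oz

Scaling factor: 8/6 = 4/3.
white rice: 1.75 cup × 4/3 × 185 g/cup ≈ 432 g
mayonnaise: 0.75 cup × 4/3 × 240 mL/cup = 240 mL
breadcrumbs: 2 cup × 4/3 × 108 g/cup = 288 g
diced celery: 12 oz × 4/3 = 16 oz
plain yogurt: 10 fl oz × 4/3 ≈ 13 fl oz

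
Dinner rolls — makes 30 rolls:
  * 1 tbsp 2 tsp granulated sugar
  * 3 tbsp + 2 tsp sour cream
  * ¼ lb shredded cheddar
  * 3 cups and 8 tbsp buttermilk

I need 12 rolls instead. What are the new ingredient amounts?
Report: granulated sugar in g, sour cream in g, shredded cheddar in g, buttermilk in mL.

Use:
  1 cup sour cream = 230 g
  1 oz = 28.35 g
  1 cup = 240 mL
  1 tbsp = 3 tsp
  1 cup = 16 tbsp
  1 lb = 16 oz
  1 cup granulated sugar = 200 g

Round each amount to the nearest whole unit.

Scaling factor: 12/30 = 2/5 = 0.4.
granulated sugar: (1 tbsp + 2 tsp = 5/3 tbsp) × 2/5 ÷ 16 tbsp/cup × 200 g/cup ≈ 8 g
sour cream: (3 tbsp + 2 tsp = 11/3 tbsp) × 2/5 ÷ 16 tbsp/cup × 230 g/cup ≈ 21 g
shredded cheddar: 0.25 lb × 2/5 × 16 oz/lb × 28.35 g/oz ≈ 45 g
buttermilk: (3 cup + 8 tbsp = 3.5 cup) × 2/5 × 240 mL/cup = 336 mL

granulated sugar: 8 g; sour cream: 21 g; shredded cheddar: 45 g; buttermilk: 336 mL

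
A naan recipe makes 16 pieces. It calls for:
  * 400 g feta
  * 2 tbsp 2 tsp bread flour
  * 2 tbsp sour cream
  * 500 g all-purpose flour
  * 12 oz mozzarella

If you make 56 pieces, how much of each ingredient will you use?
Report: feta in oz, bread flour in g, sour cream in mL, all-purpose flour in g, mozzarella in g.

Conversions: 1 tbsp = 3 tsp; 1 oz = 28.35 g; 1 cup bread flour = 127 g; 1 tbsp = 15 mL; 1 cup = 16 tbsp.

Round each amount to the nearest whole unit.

feta: 49 oz; bread flour: 74 g; sour cream: 105 mL; all-purpose flour: 1750 g; mozzarella: 1191 g

Scaling factor: 56/16 = 7/2 = 3.5.
feta: 400 g × 7/2 ÷ 28.35 g/oz ≈ 49 oz
bread flour: (2 tbsp + 2 tsp = 8/3 tbsp) × 7/2 ÷ 16 tbsp/cup × 127 g/cup ≈ 74 g
sour cream: 2 tbsp × 7/2 × 15 mL/tbsp = 105 mL
all-purpose flour: 500 g × 7/2 = 1750 g
mozzarella: 12 oz × 7/2 × 28.35 g/oz ≈ 1191 g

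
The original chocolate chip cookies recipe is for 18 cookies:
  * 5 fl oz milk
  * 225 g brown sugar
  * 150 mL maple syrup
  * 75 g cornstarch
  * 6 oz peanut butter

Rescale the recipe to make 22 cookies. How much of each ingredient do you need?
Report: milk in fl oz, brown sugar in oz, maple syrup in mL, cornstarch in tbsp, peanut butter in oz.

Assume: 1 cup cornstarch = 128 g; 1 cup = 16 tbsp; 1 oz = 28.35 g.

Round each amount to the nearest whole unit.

milk: 6 fl oz; brown sugar: 10 oz; maple syrup: 183 mL; cornstarch: 11 tbsp; peanut butter: 7 oz

Scaling factor: 22/18 = 11/9.
milk: 5 fl oz × 11/9 ≈ 6 fl oz
brown sugar: 225 g × 11/9 ÷ 28.35 g/oz ≈ 10 oz
maple syrup: 150 mL × 11/9 ≈ 183 mL
cornstarch: 75 g × 11/9 ÷ 128 g/cup × 16 tbsp/cup ≈ 11 tbsp
peanut butter: 6 oz × 11/9 ≈ 7 oz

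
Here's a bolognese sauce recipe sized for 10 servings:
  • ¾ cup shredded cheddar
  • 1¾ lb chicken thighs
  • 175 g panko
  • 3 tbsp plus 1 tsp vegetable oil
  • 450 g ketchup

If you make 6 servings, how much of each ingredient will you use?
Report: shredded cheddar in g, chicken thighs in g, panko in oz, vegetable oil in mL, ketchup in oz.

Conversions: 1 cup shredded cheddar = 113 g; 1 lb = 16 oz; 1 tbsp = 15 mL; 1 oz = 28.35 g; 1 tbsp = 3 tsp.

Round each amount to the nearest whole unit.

shredded cheddar: 51 g; chicken thighs: 476 g; panko: 4 oz; vegetable oil: 30 mL; ketchup: 10 oz

Scaling factor: 6/10 = 3/5 = 0.6.
shredded cheddar: 0.75 cup × 3/5 × 113 g/cup ≈ 51 g
chicken thighs: 1.75 lb × 3/5 × 16 oz/lb × 28.35 g/oz ≈ 476 g
panko: 175 g × 3/5 ÷ 28.35 g/oz ≈ 4 oz
vegetable oil: (3 tbsp + 1 tsp = 10/3 tbsp) × 3/5 × 15 mL/tbsp = 30 mL
ketchup: 450 g × 3/5 ÷ 28.35 g/oz ≈ 10 oz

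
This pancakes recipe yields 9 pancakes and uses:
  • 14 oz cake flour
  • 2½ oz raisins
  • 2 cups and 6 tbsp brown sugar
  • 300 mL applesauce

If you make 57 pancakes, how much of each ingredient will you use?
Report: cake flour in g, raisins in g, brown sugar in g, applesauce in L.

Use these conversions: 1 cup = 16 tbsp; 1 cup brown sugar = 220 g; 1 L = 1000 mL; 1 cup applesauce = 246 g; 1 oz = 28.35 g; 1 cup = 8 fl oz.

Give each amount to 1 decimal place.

cake flour: 2513.7 g; raisins: 448.9 g; brown sugar: 3309.2 g; applesauce: 1.9 L

Scaling factor: 57/9 = 19/3.
cake flour: 14 oz × 19/3 × 28.35 g/oz = 2513.7 g
raisins: 2.5 oz × 19/3 × 28.35 g/oz ≈ 448.9 g
brown sugar: (2 cup + 6 tbsp = 2.375 cup) × 19/3 × 220 g/cup ≈ 3309.2 g
applesauce: 300 mL × 19/3 ÷ 1000 mL/L = 1.9 L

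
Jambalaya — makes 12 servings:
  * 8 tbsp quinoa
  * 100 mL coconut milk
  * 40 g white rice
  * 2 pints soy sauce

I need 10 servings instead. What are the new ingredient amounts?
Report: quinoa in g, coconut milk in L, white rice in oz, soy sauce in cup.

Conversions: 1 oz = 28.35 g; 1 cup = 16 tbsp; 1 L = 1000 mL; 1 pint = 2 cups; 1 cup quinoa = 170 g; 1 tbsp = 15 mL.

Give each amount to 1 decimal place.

Scaling factor: 10/12 = 5/6.
quinoa: 8 tbsp × 5/6 ÷ 16 tbsp/cup × 170 g/cup ≈ 70.8 g
coconut milk: 100 mL × 5/6 ÷ 1000 mL/L ≈ 0.1 L
white rice: 40 g × 5/6 ÷ 28.35 g/oz ≈ 1.2 oz
soy sauce: 2 pint × 5/6 × 2 cup/pint ≈ 3.3 cup

quinoa: 70.8 g; coconut milk: 0.1 L; white rice: 1.2 oz; soy sauce: 3.3 cup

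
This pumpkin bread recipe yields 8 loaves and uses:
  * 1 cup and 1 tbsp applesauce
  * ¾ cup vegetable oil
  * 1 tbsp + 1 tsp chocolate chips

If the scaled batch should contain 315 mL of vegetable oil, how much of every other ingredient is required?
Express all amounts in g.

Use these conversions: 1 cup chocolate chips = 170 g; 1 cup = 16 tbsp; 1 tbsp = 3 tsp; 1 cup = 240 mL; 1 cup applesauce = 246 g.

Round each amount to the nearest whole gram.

The original recipe has 180 mL of vegetable oil, so the scaling factor is 315 ÷ 180 = 7/4 = 1.75.
applesauce: (1 cup + 1 tbsp = 1.0625 cup) × 7/4 × 246 g/cup ≈ 457 g
chocolate chips: (1 tbsp + 1 tsp = 4/3 tbsp) × 7/4 ÷ 16 tbsp/cup × 170 g/cup ≈ 25 g

applesauce: 457 g; chocolate chips: 25 g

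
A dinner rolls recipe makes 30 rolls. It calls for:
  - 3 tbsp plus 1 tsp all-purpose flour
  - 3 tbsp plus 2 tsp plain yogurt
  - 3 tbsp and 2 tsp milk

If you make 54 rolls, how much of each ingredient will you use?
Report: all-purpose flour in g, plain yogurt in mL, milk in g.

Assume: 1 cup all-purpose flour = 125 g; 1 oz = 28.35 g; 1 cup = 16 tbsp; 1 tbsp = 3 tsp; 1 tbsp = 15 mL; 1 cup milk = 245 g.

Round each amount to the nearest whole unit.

all-purpose flour: 47 g; plain yogurt: 99 mL; milk: 101 g

Scaling factor: 54/30 = 9/5 = 1.8.
all-purpose flour: (3 tbsp + 1 tsp = 10/3 tbsp) × 9/5 ÷ 16 tbsp/cup × 125 g/cup ≈ 47 g
plain yogurt: (3 tbsp + 2 tsp = 11/3 tbsp) × 9/5 × 15 mL/tbsp = 99 mL
milk: (3 tbsp + 2 tsp = 11/3 tbsp) × 9/5 ÷ 16 tbsp/cup × 245 g/cup ≈ 101 g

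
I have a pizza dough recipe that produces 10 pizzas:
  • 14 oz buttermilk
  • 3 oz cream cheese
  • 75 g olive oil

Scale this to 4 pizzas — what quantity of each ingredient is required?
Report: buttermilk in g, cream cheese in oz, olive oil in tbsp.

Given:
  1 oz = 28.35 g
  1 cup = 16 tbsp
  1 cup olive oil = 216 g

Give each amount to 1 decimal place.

Scaling factor: 4/10 = 2/5 = 0.4.
buttermilk: 14 oz × 2/5 × 28.35 g/oz ≈ 158.8 g
cream cheese: 3 oz × 2/5 = 1.2 oz
olive oil: 75 g × 2/5 ÷ 216 g/cup × 16 tbsp/cup ≈ 2.2 tbsp

buttermilk: 158.8 g; cream cheese: 1.2 oz; olive oil: 2.2 tbsp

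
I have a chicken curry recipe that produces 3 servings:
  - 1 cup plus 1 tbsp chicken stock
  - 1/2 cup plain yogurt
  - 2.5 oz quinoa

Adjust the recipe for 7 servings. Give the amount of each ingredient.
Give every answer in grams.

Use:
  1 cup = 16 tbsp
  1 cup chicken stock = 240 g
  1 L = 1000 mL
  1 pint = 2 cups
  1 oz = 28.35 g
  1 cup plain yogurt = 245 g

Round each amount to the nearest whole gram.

chicken stock: 595 g; plain yogurt: 286 g; quinoa: 165 g

Scaling factor: 7/3.
chicken stock: (1 cup + 1 tbsp = 1.0625 cup) × 7/3 × 240 g/cup = 595 g
plain yogurt: 0.5 cup × 7/3 × 245 g/cup ≈ 286 g
quinoa: 2.5 oz × 7/3 × 28.35 g/oz ≈ 165 g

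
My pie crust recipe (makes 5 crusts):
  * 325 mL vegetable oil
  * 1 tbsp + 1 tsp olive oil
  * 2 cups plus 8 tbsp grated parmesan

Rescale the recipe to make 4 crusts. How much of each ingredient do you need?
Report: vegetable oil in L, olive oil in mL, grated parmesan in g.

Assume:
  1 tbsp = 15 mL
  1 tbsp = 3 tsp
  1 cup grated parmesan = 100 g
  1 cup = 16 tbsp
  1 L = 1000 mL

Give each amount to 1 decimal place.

vegetable oil: 0.3 L; olive oil: 16.0 mL; grated parmesan: 200.0 g

Scaling factor: 4/5 = 0.8.
vegetable oil: 325 mL × 4/5 ÷ 1000 mL/L ≈ 0.3 L
olive oil: (1 tbsp + 1 tsp = 4/3 tbsp) × 4/5 × 15 mL/tbsp = 16.0 mL
grated parmesan: (2 cup + 8 tbsp = 2.5 cup) × 4/5 × 100 g/cup = 200.0 g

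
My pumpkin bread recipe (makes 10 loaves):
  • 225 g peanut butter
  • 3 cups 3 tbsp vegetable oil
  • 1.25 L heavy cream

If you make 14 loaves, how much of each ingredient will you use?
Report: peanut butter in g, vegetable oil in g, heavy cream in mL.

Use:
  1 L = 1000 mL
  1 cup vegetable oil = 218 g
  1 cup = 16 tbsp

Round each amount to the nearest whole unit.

peanut butter: 315 g; vegetable oil: 973 g; heavy cream: 1750 mL

Scaling factor: 14/10 = 7/5 = 1.4.
peanut butter: 225 g × 7/5 = 315 g
vegetable oil: (3 cup + 3 tbsp = 3.1875 cup) × 7/5 × 218 g/cup ≈ 973 g
heavy cream: 1.25 L × 7/5 × 1000 mL/L = 1750 mL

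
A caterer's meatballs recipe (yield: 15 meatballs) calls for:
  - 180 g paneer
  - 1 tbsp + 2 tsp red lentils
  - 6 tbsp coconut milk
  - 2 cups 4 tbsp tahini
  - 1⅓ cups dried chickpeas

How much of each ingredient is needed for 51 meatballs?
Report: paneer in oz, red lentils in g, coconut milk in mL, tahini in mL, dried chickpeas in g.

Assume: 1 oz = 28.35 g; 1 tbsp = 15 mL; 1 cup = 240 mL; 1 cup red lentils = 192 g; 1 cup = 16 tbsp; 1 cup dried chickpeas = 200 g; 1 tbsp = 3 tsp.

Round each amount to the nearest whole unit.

paneer: 22 oz; red lentils: 68 g; coconut milk: 306 mL; tahini: 1836 mL; dried chickpeas: 907 g

Scaling factor: 51/15 = 17/5 = 3.4.
paneer: 180 g × 17/5 ÷ 28.35 g/oz ≈ 22 oz
red lentils: (1 tbsp + 2 tsp = 5/3 tbsp) × 17/5 ÷ 16 tbsp/cup × 192 g/cup = 68 g
coconut milk: 6 tbsp × 17/5 × 15 mL/tbsp = 306 mL
tahini: (2 cup + 4 tbsp = 2.25 cup) × 17/5 × 240 mL/cup = 1836 mL
dried chickpeas: 4/3 cup × 17/5 × 200 g/cup ≈ 907 g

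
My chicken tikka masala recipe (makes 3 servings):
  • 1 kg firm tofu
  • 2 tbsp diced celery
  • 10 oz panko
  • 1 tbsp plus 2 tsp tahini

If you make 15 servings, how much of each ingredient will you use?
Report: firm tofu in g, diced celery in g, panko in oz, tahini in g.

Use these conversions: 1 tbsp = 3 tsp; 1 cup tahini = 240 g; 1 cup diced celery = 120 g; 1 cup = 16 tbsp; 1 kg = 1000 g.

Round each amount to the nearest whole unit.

Scaling factor: 15/3 = 5.
firm tofu: 1 kg × 5 × 1000 g/kg = 5000 g
diced celery: 2 tbsp × 5 ÷ 16 tbsp/cup × 120 g/cup = 75 g
panko: 10 oz × 5 = 50 oz
tahini: (1 tbsp + 2 tsp = 5/3 tbsp) × 5 ÷ 16 tbsp/cup × 240 g/cup = 125 g

firm tofu: 5000 g; diced celery: 75 g; panko: 50 oz; tahini: 125 g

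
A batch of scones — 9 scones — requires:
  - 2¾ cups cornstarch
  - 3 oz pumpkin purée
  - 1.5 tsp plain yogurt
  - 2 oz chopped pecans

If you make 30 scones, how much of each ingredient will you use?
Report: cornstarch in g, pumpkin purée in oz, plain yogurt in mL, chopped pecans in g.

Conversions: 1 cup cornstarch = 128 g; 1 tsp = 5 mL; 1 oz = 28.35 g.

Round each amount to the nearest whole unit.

cornstarch: 1173 g; pumpkin purée: 10 oz; plain yogurt: 25 mL; chopped pecans: 189 g

Scaling factor: 30/9 = 10/3.
cornstarch: 2.75 cup × 10/3 × 128 g/cup ≈ 1173 g
pumpkin purée: 3 oz × 10/3 = 10 oz
plain yogurt: 1.5 tsp × 10/3 × 5 mL/tsp = 25 mL
chopped pecans: 2 oz × 10/3 × 28.35 g/oz = 189 g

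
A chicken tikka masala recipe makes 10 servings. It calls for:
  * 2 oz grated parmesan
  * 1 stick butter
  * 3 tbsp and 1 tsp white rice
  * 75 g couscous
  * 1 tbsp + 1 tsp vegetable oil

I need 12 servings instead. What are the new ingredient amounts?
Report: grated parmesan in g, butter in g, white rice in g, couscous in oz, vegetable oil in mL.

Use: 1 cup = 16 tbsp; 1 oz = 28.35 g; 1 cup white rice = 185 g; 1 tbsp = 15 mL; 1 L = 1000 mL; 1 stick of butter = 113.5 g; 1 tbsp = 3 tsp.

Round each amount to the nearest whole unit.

Scaling factor: 12/10 = 6/5 = 1.2.
grated parmesan: 2 oz × 6/5 × 28.35 g/oz ≈ 68 g
butter: 1 stick × 6/5 × 113.5 g/stick ≈ 136 g
white rice: (3 tbsp + 1 tsp = 10/3 tbsp) × 6/5 ÷ 16 tbsp/cup × 185 g/cup ≈ 46 g
couscous: 75 g × 6/5 ÷ 28.35 g/oz ≈ 3 oz
vegetable oil: (1 tbsp + 1 tsp = 4/3 tbsp) × 6/5 × 15 mL/tbsp = 24 mL

grated parmesan: 68 g; butter: 136 g; white rice: 46 g; couscous: 3 oz; vegetable oil: 24 mL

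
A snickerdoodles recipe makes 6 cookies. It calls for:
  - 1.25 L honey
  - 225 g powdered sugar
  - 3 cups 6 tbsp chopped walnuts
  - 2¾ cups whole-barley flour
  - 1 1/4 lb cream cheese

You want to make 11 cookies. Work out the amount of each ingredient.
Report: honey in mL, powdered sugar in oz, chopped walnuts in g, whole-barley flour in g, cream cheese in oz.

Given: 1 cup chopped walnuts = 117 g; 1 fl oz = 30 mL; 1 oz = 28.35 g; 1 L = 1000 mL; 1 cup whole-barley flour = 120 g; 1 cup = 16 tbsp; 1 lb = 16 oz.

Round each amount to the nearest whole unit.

Scaling factor: 11/6.
honey: 1.25 L × 11/6 × 1000 mL/L ≈ 2292 mL
powdered sugar: 225 g × 11/6 ÷ 28.35 g/oz ≈ 15 oz
chopped walnuts: (3 cup + 6 tbsp = 3.375 cup) × 11/6 × 117 g/cup ≈ 724 g
whole-barley flour: 2.75 cup × 11/6 × 120 g/cup = 605 g
cream cheese: 1.25 lb × 11/6 × 16 oz/lb ≈ 37 oz

honey: 2292 mL; powdered sugar: 15 oz; chopped walnuts: 724 g; whole-barley flour: 605 g; cream cheese: 37 oz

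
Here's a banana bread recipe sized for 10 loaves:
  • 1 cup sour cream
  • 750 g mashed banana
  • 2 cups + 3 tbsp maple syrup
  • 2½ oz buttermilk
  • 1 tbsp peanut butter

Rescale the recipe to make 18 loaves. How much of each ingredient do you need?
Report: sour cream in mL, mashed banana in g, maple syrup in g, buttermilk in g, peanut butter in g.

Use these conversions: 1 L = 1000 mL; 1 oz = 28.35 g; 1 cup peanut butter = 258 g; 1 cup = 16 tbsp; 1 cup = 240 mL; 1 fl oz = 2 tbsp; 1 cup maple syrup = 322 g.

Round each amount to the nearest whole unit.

Scaling factor: 18/10 = 9/5 = 1.8.
sour cream: 1 cup × 9/5 × 240 mL/cup = 432 mL
mashed banana: 750 g × 9/5 = 1350 g
maple syrup: (2 cup + 3 tbsp = 2.1875 cup) × 9/5 × 322 g/cup ≈ 1268 g
buttermilk: 2.5 oz × 9/5 × 28.35 g/oz ≈ 128 g
peanut butter: 1 tbsp × 9/5 ÷ 16 tbsp/cup × 258 g/cup ≈ 29 g

sour cream: 432 mL; mashed banana: 1350 g; maple syrup: 1268 g; buttermilk: 128 g; peanut butter: 29 g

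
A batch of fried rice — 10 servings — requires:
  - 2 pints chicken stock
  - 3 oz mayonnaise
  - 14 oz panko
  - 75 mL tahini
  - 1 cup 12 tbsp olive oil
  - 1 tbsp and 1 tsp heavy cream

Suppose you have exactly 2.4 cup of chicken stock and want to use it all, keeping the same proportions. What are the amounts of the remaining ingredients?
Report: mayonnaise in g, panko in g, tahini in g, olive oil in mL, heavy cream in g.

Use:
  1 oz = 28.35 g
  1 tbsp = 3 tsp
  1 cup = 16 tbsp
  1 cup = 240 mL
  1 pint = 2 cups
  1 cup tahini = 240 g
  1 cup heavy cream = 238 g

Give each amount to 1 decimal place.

mayonnaise: 51.0 g; panko: 238.1 g; tahini: 45.0 g; olive oil: 252.0 mL; heavy cream: 11.9 g

The original recipe has 4 cup of chicken stock, so the scaling factor is 2.4 ÷ 4 = 3/5 = 0.6.
mayonnaise: 3 oz × 3/5 × 28.35 g/oz ≈ 51.0 g
panko: 14 oz × 3/5 × 28.35 g/oz ≈ 238.1 g
tahini: 75 mL × 3/5 ÷ 240 mL/cup × 240 g/cup = 45.0 g
olive oil: (1 cup + 12 tbsp = 1.75 cup) × 3/5 × 240 mL/cup = 252.0 mL
heavy cream: (1 tbsp + 1 tsp = 4/3 tbsp) × 3/5 ÷ 16 tbsp/cup × 238 g/cup = 11.9 g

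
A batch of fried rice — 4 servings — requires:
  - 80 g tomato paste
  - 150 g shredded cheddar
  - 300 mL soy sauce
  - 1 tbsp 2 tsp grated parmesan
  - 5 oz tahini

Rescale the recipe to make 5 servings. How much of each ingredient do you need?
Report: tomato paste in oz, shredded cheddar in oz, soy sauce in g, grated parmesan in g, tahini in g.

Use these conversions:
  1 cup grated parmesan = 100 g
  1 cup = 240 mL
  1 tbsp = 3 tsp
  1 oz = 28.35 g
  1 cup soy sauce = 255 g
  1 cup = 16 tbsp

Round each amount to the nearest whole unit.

Scaling factor: 5/4 = 1.25.
tomato paste: 80 g × 5/4 ÷ 28.35 g/oz ≈ 4 oz
shredded cheddar: 150 g × 5/4 ÷ 28.35 g/oz ≈ 7 oz
soy sauce: 300 mL × 5/4 ÷ 240 mL/cup × 255 g/cup ≈ 398 g
grated parmesan: (1 tbsp + 2 tsp = 5/3 tbsp) × 5/4 ÷ 16 tbsp/cup × 100 g/cup ≈ 13 g
tahini: 5 oz × 5/4 × 28.35 g/oz ≈ 177 g

tomato paste: 4 oz; shredded cheddar: 7 oz; soy sauce: 398 g; grated parmesan: 13 g; tahini: 177 g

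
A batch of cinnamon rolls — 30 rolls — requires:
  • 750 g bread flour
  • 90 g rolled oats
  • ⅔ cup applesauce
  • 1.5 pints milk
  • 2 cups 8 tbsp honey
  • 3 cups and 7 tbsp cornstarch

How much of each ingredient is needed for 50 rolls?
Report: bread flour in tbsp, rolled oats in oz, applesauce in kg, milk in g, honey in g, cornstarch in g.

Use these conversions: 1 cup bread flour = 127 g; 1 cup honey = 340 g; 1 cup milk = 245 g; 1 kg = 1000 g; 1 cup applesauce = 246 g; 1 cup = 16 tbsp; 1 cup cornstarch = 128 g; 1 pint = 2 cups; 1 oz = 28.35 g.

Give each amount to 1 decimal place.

Scaling factor: 50/30 = 5/3.
bread flour: 750 g × 5/3 ÷ 127 g/cup × 16 tbsp/cup ≈ 157.5 tbsp
rolled oats: 90 g × 5/3 ÷ 28.35 g/oz ≈ 5.3 oz
applesauce: 2/3 cup × 5/3 × 246 g/cup ÷ 1000 g/kg ≈ 0.3 kg
milk: 1.5 pint × 5/3 × 2 cup/pint × 245 g/cup = 1225.0 g
honey: (2 cup + 8 tbsp = 2.5 cup) × 5/3 × 340 g/cup ≈ 1416.7 g
cornstarch: (3 cup + 7 tbsp = 3.4375 cup) × 5/3 × 128 g/cup ≈ 733.3 g

bread flour: 157.5 tbsp; rolled oats: 5.3 oz; applesauce: 0.3 kg; milk: 1225.0 g; honey: 1416.7 g; cornstarch: 733.3 g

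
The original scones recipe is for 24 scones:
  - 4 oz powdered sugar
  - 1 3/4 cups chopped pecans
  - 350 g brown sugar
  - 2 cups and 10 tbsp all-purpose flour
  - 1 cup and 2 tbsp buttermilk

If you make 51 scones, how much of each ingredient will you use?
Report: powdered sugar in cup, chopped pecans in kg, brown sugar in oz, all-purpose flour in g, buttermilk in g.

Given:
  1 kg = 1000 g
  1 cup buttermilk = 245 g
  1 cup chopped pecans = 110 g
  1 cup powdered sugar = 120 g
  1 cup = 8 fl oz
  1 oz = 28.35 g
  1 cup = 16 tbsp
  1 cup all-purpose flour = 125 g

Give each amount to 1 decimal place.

powdered sugar: 2.0 cup; chopped pecans: 0.4 kg; brown sugar: 26.2 oz; all-purpose flour: 697.3 g; buttermilk: 585.7 g

Scaling factor: 51/24 = 17/8 = 2.125.
powdered sugar: 4 oz × 17/8 × 28.35 g/oz ÷ 120 g/cup ≈ 2.0 cup
chopped pecans: 1.75 cup × 17/8 × 110 g/cup ÷ 1000 g/kg ≈ 0.4 kg
brown sugar: 350 g × 17/8 ÷ 28.35 g/oz ≈ 26.2 oz
all-purpose flour: (2 cup + 10 tbsp = 2.625 cup) × 17/8 × 125 g/cup ≈ 697.3 g
buttermilk: (1 cup + 2 tbsp = 1.125 cup) × 17/8 × 245 g/cup ≈ 585.7 g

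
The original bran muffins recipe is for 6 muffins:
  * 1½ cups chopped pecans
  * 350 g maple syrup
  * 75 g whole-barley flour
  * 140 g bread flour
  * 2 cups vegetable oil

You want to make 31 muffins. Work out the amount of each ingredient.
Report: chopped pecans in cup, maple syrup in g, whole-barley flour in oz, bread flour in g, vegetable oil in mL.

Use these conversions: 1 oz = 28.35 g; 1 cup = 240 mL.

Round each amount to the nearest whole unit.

Scaling factor: 31/6.
chopped pecans: 1.5 cup × 31/6 ≈ 8 cup
maple syrup: 350 g × 31/6 ≈ 1808 g
whole-barley flour: 75 g × 31/6 ÷ 28.35 g/oz ≈ 14 oz
bread flour: 140 g × 31/6 ≈ 723 g
vegetable oil: 2 cup × 31/6 × 240 mL/cup = 2480 mL

chopped pecans: 8 cup; maple syrup: 1808 g; whole-barley flour: 14 oz; bread flour: 723 g; vegetable oil: 2480 mL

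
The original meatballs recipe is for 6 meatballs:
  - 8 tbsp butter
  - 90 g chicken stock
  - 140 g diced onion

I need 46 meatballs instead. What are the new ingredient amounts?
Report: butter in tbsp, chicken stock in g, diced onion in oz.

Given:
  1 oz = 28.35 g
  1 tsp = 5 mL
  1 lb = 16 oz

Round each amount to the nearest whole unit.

butter: 61 tbsp; chicken stock: 690 g; diced onion: 38 oz

Scaling factor: 46/6 = 23/3.
butter: 8 tbsp × 23/3 ≈ 61 tbsp
chicken stock: 90 g × 23/3 = 690 g
diced onion: 140 g × 23/3 ÷ 28.35 g/oz ≈ 38 oz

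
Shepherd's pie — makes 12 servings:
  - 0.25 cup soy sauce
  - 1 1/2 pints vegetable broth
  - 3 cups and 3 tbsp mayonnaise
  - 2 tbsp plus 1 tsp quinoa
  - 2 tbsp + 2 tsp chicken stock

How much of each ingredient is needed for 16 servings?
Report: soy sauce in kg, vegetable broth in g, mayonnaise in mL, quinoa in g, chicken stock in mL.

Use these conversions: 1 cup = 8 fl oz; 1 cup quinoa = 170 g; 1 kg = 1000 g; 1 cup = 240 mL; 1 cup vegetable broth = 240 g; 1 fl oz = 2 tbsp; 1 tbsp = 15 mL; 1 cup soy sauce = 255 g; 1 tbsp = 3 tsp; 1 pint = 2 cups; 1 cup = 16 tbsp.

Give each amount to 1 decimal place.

Scaling factor: 16/12 = 4/3.
soy sauce: 0.25 cup × 4/3 × 255 g/cup ÷ 1000 g/kg ≈ 0.1 kg
vegetable broth: 1.5 pint × 4/3 × 2 cup/pint × 240 g/cup = 960.0 g
mayonnaise: (3 cup + 3 tbsp = 3.1875 cup) × 4/3 × 240 mL/cup = 1020.0 mL
quinoa: (2 tbsp + 1 tsp = 7/3 tbsp) × 4/3 ÷ 16 tbsp/cup × 170 g/cup ≈ 33.1 g
chicken stock: (2 tbsp + 2 tsp = 8/3 tbsp) × 4/3 × 15 mL/tbsp ≈ 53.3 mL

soy sauce: 0.1 kg; vegetable broth: 960.0 g; mayonnaise: 1020.0 mL; quinoa: 33.1 g; chicken stock: 53.3 mL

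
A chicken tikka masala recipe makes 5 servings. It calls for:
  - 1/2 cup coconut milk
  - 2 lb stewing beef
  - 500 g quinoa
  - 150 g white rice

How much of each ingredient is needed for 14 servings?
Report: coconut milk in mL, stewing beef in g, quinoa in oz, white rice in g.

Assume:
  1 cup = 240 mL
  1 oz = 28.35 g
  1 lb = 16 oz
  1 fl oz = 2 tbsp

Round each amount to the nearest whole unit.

Scaling factor: 14/5 = 2.8.
coconut milk: 0.5 cup × 14/5 × 240 mL/cup = 336 mL
stewing beef: 2 lb × 14/5 × 16 oz/lb × 28.35 g/oz ≈ 2540 g
quinoa: 500 g × 14/5 ÷ 28.35 g/oz ≈ 49 oz
white rice: 150 g × 14/5 = 420 g

coconut milk: 336 mL; stewing beef: 2540 g; quinoa: 49 oz; white rice: 420 g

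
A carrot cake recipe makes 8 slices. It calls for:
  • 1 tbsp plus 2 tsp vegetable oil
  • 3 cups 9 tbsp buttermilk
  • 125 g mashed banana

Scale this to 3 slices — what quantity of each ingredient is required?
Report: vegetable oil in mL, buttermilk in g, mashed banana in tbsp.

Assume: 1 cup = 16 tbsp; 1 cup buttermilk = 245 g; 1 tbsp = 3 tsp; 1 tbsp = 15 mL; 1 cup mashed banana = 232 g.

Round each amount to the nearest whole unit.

Scaling factor: 3/8 = 0.375.
vegetable oil: (1 tbsp + 2 tsp = 5/3 tbsp) × 3/8 × 15 mL/tbsp ≈ 9 mL
buttermilk: (3 cup + 9 tbsp = 3.5625 cup) × 3/8 × 245 g/cup ≈ 327 g
mashed banana: 125 g × 3/8 ÷ 232 g/cup × 16 tbsp/cup ≈ 3 tbsp

vegetable oil: 9 mL; buttermilk: 327 g; mashed banana: 3 tbsp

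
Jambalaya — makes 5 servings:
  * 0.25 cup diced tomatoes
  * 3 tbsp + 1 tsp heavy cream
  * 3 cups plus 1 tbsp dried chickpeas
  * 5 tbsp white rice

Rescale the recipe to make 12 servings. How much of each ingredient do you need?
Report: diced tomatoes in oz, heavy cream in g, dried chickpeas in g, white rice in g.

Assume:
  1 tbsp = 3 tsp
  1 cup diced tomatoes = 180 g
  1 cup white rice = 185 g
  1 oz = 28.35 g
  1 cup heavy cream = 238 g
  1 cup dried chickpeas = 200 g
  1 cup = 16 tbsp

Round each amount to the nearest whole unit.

Scaling factor: 12/5 = 2.4.
diced tomatoes: 0.25 cup × 12/5 × 180 g/cup ÷ 28.35 g/oz ≈ 4 oz
heavy cream: (3 tbsp + 1 tsp = 10/3 tbsp) × 12/5 ÷ 16 tbsp/cup × 238 g/cup = 119 g
dried chickpeas: (3 cup + 1 tbsp = 3.0625 cup) × 12/5 × 200 g/cup = 1470 g
white rice: 5 tbsp × 12/5 ÷ 16 tbsp/cup × 185 g/cup ≈ 139 g

diced tomatoes: 4 oz; heavy cream: 119 g; dried chickpeas: 1470 g; white rice: 139 g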